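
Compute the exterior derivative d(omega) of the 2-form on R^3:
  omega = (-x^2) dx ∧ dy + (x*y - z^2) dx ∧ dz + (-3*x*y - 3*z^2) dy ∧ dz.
d(omega) = (-x - 3*y) dx ∧ dy ∧ dz

For a 2-form omega = sum_{i<j} g_{ij} dx_i ∧ dx_j, the exterior derivative is
  d(omega) = sum_{i<j} d(g_{ij}) ∧ dx_i ∧ dx_j = sum_{i<j, k} (∂g_{ij}/∂x_k) dx_k ∧ dx_i ∧ dx_j.
Expand each term, using dx_k ∧ dx_i ∧ dx_j = sgn(permutation) dx_{(a)} ∧ dx_{(b)} ∧ dx_{(c)} with (a < b < c) sorted:
  d(x*y - z^2) includes (∂/∂y)(x*y - z^2) dy = (x) dy, which multiplied by dx ∧ dz gives (-x) dx ∧ dy ∧ dz
  d(-3*x*y - 3*z^2) includes (∂/∂x)(-3*x*y - 3*z^2) dx = (-3*y) dx, which multiplied by dy ∧ dz gives (-3*y) dx ∧ dy ∧ dz
Collecting like 3-forms: d(omega) = (-x - 3*y) dx ∧ dy ∧ dz.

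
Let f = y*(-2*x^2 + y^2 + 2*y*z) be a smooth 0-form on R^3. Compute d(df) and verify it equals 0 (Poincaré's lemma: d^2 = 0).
d(df) = 0

Step 1: df = sum_i (∂f/∂x_i) dx_i = (-4*x*y) dx + (-2*x^2 + 3*y^2 + 4*y*z) dy + (2*y^2) dz.
Step 2: Apply d again. Using the 1-form formula, the coefficient of dx ∧ dy in d(df) is ∂^2 f/∂x ∂y - ∂^2 f/∂y ∂x = (-4*x) - (-4*x) = 0 (equality of mixed partials for smooth f).
Similarly for dx ∧ dz and dy ∧ dz — all coefficients vanish. So d(df) = 0.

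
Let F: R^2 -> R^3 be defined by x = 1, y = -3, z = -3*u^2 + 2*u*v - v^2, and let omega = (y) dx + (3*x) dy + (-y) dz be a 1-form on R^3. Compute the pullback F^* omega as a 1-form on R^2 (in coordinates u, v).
F^* omega = (-18*u + 6*v) du + (6*u - 6*v) dv

Using F^*(f dg) = (f ∘ F) d(g ∘ F), substitute each coordinate x_i by F_i(u, v) in f_i, and replace dx_i by d F_i = (∂F_i/∂u) du + (∂F_i/∂v) dv.
  For the x component: f_1(F) = -3; d F_1 = (0) du + (0) dv
  For the y component: f_2(F) = 3; d F_2 = (0) du + (0) dv
  For the z component: f_3(F) = 3; d F_3 = (-6*u + 2*v) du + (2*u - 2*v) dv
Combining and collecting du, dv coefficients:
  coeff of du: -18*u + 6*v
  coeff of dv: 6*u - 6*v
F^* omega = (-18*u + 6*v) du + (6*u - 6*v) dv.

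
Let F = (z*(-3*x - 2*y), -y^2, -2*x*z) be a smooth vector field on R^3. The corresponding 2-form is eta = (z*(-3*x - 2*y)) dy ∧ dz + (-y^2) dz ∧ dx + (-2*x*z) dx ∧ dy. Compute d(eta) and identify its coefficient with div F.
d(eta) = (-2*x - 2*y - 3*z) dx ∧ dy ∧ dz; div F = -2*x - 2*y - 3*z

For a 2-form in R^3 of the form above, applying d gives a 3-form with coefficient ∂P/∂x + ∂Q/∂y + ∂R/∂z:
  ∂P/∂x = -3*z
  ∂Q/∂y = -2*y
  ∂R/∂z = -2*x
Sum = -2*x - 2*y - 3*z, which is exactly div F.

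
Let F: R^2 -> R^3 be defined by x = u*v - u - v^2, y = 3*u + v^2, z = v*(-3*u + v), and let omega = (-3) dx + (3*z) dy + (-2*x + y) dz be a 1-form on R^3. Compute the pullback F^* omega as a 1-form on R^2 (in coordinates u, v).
F^* omega = (6*u*v^2 - 42*u*v - 9*v^3 + 9*v^2 - 3*v + 3) du + (6*u^2*v - 15*u^2 - 31*u*v^2 + 10*u*v - 3*u + 12*v^3 + 6*v) dv

Using F^*(f dg) = (f ∘ F) d(g ∘ F), substitute each coordinate x_i by F_i(u, v) in f_i, and replace dx_i by d F_i = (∂F_i/∂u) du + (∂F_i/∂v) dv.
  For the x component: f_1(F) = -3; d F_1 = (v - 1) du + (u - 2*v) dv
  For the y component: f_2(F) = 3*v*(-3*u + v); d F_2 = (3) du + (2*v) dv
  For the z component: f_3(F) = -2*u*v + 5*u + 3*v^2; d F_3 = (-3*v) du + (-3*u + 2*v) dv
Combining and collecting du, dv coefficients:
  coeff of du: 6*u*v^2 - 42*u*v - 9*v^3 + 9*v^2 - 3*v + 3
  coeff of dv: 6*u^2*v - 15*u^2 - 31*u*v^2 + 10*u*v - 3*u + 12*v^3 + 6*v
F^* omega = (6*u*v^2 - 42*u*v - 9*v^3 + 9*v^2 - 3*v + 3) du + (6*u^2*v - 15*u^2 - 31*u*v^2 + 10*u*v - 3*u + 12*v^3 + 6*v) dv.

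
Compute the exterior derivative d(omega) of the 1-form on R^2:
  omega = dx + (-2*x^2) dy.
d(omega) = (-4*x) dx ∧ dy

For a 1-form omega = sum_i f_i dx_i, the exterior derivative is
  d(omega) = sum_{i < j} (∂f_j/∂x_i - ∂f_i/∂x_j) dx_i ∧ dx_j.
  coefficient of dx ∧ dy: ∂f_2/∂x - ∂f_1/∂y = ∂(-2*x^2)/∂x - ∂(1)/∂y = -4*x
Assembling: d(omega) = (-4*x) dx ∧ dy.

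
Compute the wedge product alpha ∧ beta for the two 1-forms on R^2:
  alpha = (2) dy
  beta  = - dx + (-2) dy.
alpha ∧ beta = (2) dx ∧ dy

Distribute the wedge, using dx_i ∧ dx_j = -dx_j ∧ dx_i and dx_i ∧ dx_i = 0. For each pair (i, j) with i < j, the coefficient of dx_i ∧ dx_j in alpha ∧ beta is (alpha_i * beta_j - alpha_j * beta_i). Collecting: alpha ∧ beta = (2) dx ∧ dy.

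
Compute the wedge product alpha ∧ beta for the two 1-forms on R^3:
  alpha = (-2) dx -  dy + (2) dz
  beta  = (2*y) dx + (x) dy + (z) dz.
alpha ∧ beta = (-2*x + 2*y) dx ∧ dy + (-4*y - 2*z) dx ∧ dz + (-2*x - z) dy ∧ dz

Distribute the wedge, using dx_i ∧ dx_j = -dx_j ∧ dx_i and dx_i ∧ dx_i = 0. For each pair (i, j) with i < j, the coefficient of dx_i ∧ dx_j in alpha ∧ beta is (alpha_i * beta_j - alpha_j * beta_i). Collecting: alpha ∧ beta = (-2*x + 2*y) dx ∧ dy + (-4*y - 2*z) dx ∧ dz + (-2*x - z) dy ∧ dz.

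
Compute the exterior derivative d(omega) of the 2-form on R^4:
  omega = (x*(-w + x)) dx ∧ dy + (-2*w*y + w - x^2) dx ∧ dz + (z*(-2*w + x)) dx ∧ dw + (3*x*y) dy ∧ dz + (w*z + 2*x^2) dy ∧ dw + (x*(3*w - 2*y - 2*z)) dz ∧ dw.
d(omega) = (3*x) dx ∧ dy ∧ dw + (2*w + 3*y) dx ∧ dy ∧ dz + (5*w - x - 4*y - 2*z + 1) dx ∧ dz ∧ dw + (-w - 2*x) dy ∧ dz ∧ dw

For a 2-form omega = sum_{i<j} g_{ij} dx_i ∧ dx_j, the exterior derivative is
  d(omega) = sum_{i<j} d(g_{ij}) ∧ dx_i ∧ dx_j = sum_{i<j, k} (∂g_{ij}/∂x_k) dx_k ∧ dx_i ∧ dx_j.
Expand each term, using dx_k ∧ dx_i ∧ dx_j = sgn(permutation) dx_{(a)} ∧ dx_{(b)} ∧ dx_{(c)} with (a < b < c) sorted:
  d(x*(-w + x)) includes (∂/∂w)(x*(-w + x)) dw = (-x) dw, which multiplied by dx ∧ dy gives (-x) dx ∧ dy ∧ dw
  d(-2*w*y + w - x^2) includes (∂/∂y)(-2*w*y + w - x^2) dy = (-2*w) dy, which multiplied by dx ∧ dz gives (2*w) dx ∧ dy ∧ dz
  d(-2*w*y + w - x^2) includes (∂/∂w)(-2*w*y + w - x^2) dw = (1 - 2*y) dw, which multiplied by dx ∧ dz gives (1 - 2*y) dx ∧ dz ∧ dw
  d(z*(-2*w + x)) includes (∂/∂z)(z*(-2*w + x)) dz = (-2*w + x) dz, which multiplied by dx ∧ dw gives (2*w - x) dx ∧ dz ∧ dw
  d(3*x*y) includes (∂/∂x)(3*x*y) dx = (3*y) dx, which multiplied by dy ∧ dz gives (3*y) dx ∧ dy ∧ dz
  d(w*z + 2*x^2) includes (∂/∂x)(w*z + 2*x^2) dx = (4*x) dx, which multiplied by dy ∧ dw gives (4*x) dx ∧ dy ∧ dw
  d(w*z + 2*x^2) includes (∂/∂z)(w*z + 2*x^2) dz = (w) dz, which multiplied by dy ∧ dw gives (-w) dy ∧ dz ∧ dw
  d(x*(3*w - 2*y - 2*z)) includes (∂/∂x)(x*(3*w - 2*y - 2*z)) dx = (3*w - 2*y - 2*z) dx, which multiplied by dz ∧ dw gives (3*w - 2*y - 2*z) dx ∧ dz ∧ dw
  d(x*(3*w - 2*y - 2*z)) includes (∂/∂y)(x*(3*w - 2*y - 2*z)) dy = (-2*x) dy, which multiplied by dz ∧ dw gives (-2*x) dy ∧ dz ∧ dw
Collecting like 3-forms: d(omega) = (3*x) dx ∧ dy ∧ dw + (2*w + 3*y) dx ∧ dy ∧ dz + (5*w - x - 4*y - 2*z + 1) dx ∧ dz ∧ dw + (-w - 2*x) dy ∧ dz ∧ dw.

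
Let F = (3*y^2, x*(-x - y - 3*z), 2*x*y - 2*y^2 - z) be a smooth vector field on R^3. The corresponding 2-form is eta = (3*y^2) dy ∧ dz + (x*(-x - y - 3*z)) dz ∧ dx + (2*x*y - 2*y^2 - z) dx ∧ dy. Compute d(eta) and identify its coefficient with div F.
d(eta) = (-x - 1) dx ∧ dy ∧ dz; div F = -x - 1

For a 2-form in R^3 of the form above, applying d gives a 3-form with coefficient ∂P/∂x + ∂Q/∂y + ∂R/∂z:
  ∂P/∂x = 0
  ∂Q/∂y = -x
  ∂R/∂z = -1
Sum = -x - 1, which is exactly div F.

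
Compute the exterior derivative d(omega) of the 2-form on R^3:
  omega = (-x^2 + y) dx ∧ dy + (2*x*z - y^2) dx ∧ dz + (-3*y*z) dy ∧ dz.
d(omega) = (2*y) dx ∧ dy ∧ dz

For a 2-form omega = sum_{i<j} g_{ij} dx_i ∧ dx_j, the exterior derivative is
  d(omega) = sum_{i<j} d(g_{ij}) ∧ dx_i ∧ dx_j = sum_{i<j, k} (∂g_{ij}/∂x_k) dx_k ∧ dx_i ∧ dx_j.
Expand each term, using dx_k ∧ dx_i ∧ dx_j = sgn(permutation) dx_{(a)} ∧ dx_{(b)} ∧ dx_{(c)} with (a < b < c) sorted:
  d(2*x*z - y^2) includes (∂/∂y)(2*x*z - y^2) dy = (-2*y) dy, which multiplied by dx ∧ dz gives (2*y) dx ∧ dy ∧ dz
Collecting like 3-forms: d(omega) = (2*y) dx ∧ dy ∧ dz.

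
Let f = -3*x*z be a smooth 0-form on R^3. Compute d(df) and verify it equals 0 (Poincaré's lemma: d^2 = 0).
d(df) = 0

Step 1: df = sum_i (∂f/∂x_i) dx_i = (-3*z) dx + (0) dy + (-3*x) dz.
Step 2: Apply d again. Using the 1-form formula, the coefficient of dx ∧ dy in d(df) is ∂^2 f/∂x ∂y - ∂^2 f/∂y ∂x = (0) - (0) = 0 (equality of mixed partials for smooth f).
Similarly for dx ∧ dz and dy ∧ dz — all coefficients vanish. So d(df) = 0.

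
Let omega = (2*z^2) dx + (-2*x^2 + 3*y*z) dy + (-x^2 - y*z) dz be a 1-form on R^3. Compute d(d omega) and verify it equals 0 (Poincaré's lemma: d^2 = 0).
d(d omega) = 0

Step 1: d omega = sum_{i<j} (∂f_j/∂x_i - ∂f_i/∂x_j) dx_i ∧ dx_j:
  coeff of dx ∧ dy: -4*x
  coeff of dx ∧ dz: -2*x - 4*z
  coeff of dy ∧ dz: -3*y - z
Step 2: Apply d again to each 2-form coefficient. The only possible 3-form in R^3 is dx ∧ dy ∧ dz, with coefficient
  ∂(coeff of dy∧dz)/∂x - ∂(coeff of dx∧dz)/∂y + ∂(coeff of dx∧dy)/∂z
  = ∂/∂x (-3*y - z) - ∂/∂y (-2*x - 4*z) + ∂/∂z (-4*x).
Each of these terms simplifies to sums of mixed partials that cancel in pairs. The result is 0 (by equality of mixed partials for smooth functions — Schwarz / Clairaut).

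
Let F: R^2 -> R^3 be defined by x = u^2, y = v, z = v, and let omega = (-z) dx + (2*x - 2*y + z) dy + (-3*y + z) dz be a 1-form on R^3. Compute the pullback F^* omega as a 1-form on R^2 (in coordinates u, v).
F^* omega = (-2*u*v) du + (2*u^2 - 3*v) dv

Using F^*(f dg) = (f ∘ F) d(g ∘ F), substitute each coordinate x_i by F_i(u, v) in f_i, and replace dx_i by d F_i = (∂F_i/∂u) du + (∂F_i/∂v) dv.
  For the x component: f_1(F) = -v; d F_1 = (2*u) du + (0) dv
  For the y component: f_2(F) = 2*u^2 - v; d F_2 = (0) du + (1) dv
  For the z component: f_3(F) = -2*v; d F_3 = (0) du + (1) dv
Combining and collecting du, dv coefficients:
  coeff of du: -2*u*v
  coeff of dv: 2*u^2 - 3*v
F^* omega = (-2*u*v) du + (2*u^2 - 3*v) dv.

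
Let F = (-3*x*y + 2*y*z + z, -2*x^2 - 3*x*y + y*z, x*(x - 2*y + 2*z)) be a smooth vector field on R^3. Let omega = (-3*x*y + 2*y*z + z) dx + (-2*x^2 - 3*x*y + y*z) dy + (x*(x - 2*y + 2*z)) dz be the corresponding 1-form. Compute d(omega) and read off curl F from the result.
d(omega) = (-2*x - y) dy ∧ dz + (-2*x + 4*y - 2*z + 1) dz ∧ dx + (-x - 3*y - 2*z) dx ∧ dy; curl F = (-2*x - y, -2*x + 4*y - 2*z + 1, -x - 3*y - 2*z)

d omega = sum_{i<j} (∂f_j/∂x_i - ∂f_i/∂x_j) dx_i ∧ dx_j. Under the identification (dy ∧ dz, dz ∧ dx, dx ∧ dy) ↔ (e_x, e_y, e_z), the coefficients are exactly the components of curl F. Compute:
  ∂R/∂y - ∂Q/∂z = (-2*x) - (y) = -2*x - y
  ∂P/∂z - ∂R/∂x = (2*y + 1) - (2*x - 2*y + 2*z) = -2*x + 4*y - 2*z + 1
  ∂Q/∂x - ∂P/∂y = (-4*x - 3*y) - (-3*x + 2*z) = -x - 3*y - 2*z.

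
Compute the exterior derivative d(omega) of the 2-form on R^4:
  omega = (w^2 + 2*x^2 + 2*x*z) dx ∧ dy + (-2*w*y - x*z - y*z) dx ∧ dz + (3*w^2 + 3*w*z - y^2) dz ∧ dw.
d(omega) = (2*w + 2*x + z) dx ∧ dy ∧ dz + (2*w) dx ∧ dy ∧ dw + (-2*y) dx ∧ dz ∧ dw + (-2*y) dy ∧ dz ∧ dw

For a 2-form omega = sum_{i<j} g_{ij} dx_i ∧ dx_j, the exterior derivative is
  d(omega) = sum_{i<j} d(g_{ij}) ∧ dx_i ∧ dx_j = sum_{i<j, k} (∂g_{ij}/∂x_k) dx_k ∧ dx_i ∧ dx_j.
Expand each term, using dx_k ∧ dx_i ∧ dx_j = sgn(permutation) dx_{(a)} ∧ dx_{(b)} ∧ dx_{(c)} with (a < b < c) sorted:
  d(w^2 + 2*x^2 + 2*x*z) includes (∂/∂z)(w^2 + 2*x^2 + 2*x*z) dz = (2*x) dz, which multiplied by dx ∧ dy gives (2*x) dx ∧ dy ∧ dz
  d(w^2 + 2*x^2 + 2*x*z) includes (∂/∂w)(w^2 + 2*x^2 + 2*x*z) dw = (2*w) dw, which multiplied by dx ∧ dy gives (2*w) dx ∧ dy ∧ dw
  d(-2*w*y - x*z - y*z) includes (∂/∂y)(-2*w*y - x*z - y*z) dy = (-2*w - z) dy, which multiplied by dx ∧ dz gives (2*w + z) dx ∧ dy ∧ dz
  d(-2*w*y - x*z - y*z) includes (∂/∂w)(-2*w*y - x*z - y*z) dw = (-2*y) dw, which multiplied by dx ∧ dz gives (-2*y) dx ∧ dz ∧ dw
  d(3*w^2 + 3*w*z - y^2) includes (∂/∂y)(3*w^2 + 3*w*z - y^2) dy = (-2*y) dy, which multiplied by dz ∧ dw gives (-2*y) dy ∧ dz ∧ dw
Collecting like 3-forms: d(omega) = (2*w + 2*x + z) dx ∧ dy ∧ dz + (2*w) dx ∧ dy ∧ dw + (-2*y) dx ∧ dz ∧ dw + (-2*y) dy ∧ dz ∧ dw.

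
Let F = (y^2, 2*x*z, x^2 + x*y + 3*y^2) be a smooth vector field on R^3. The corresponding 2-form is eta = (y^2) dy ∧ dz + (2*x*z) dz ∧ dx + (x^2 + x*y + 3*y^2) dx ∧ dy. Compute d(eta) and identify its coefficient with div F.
d(eta) = (0) dx ∧ dy ∧ dz; div F = 0

For a 2-form in R^3 of the form above, applying d gives a 3-form with coefficient ∂P/∂x + ∂Q/∂y + ∂R/∂z:
  ∂P/∂x = 0
  ∂Q/∂y = 0
  ∂R/∂z = 0
Sum = 0, which is exactly div F.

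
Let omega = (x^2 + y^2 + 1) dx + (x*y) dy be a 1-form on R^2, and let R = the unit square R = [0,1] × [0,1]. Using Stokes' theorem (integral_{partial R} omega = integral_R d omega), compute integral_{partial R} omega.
integral_(partial R) omega = -1/2

Stokes: integral_partial_R omega = integral_R d omega with d omega = (∂Q/∂x - ∂P/∂y) dx ∧ dy.
  ∂Q/∂x = y
  ∂P/∂y = 2*y
  integrand = ∂Q/∂x - ∂P/∂y = -y.
Integrating over R: integral_0^1 integral_0^1 (-y) dx dy = -1/2.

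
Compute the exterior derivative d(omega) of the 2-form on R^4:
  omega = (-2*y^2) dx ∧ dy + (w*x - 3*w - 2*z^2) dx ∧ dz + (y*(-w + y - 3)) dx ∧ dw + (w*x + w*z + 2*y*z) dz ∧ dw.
d(omega) = (w + x - 3) dx ∧ dz ∧ dw + (w - 2*y + 3) dx ∧ dy ∧ dw + (2*z) dy ∧ dz ∧ dw

For a 2-form omega = sum_{i<j} g_{ij} dx_i ∧ dx_j, the exterior derivative is
  d(omega) = sum_{i<j} d(g_{ij}) ∧ dx_i ∧ dx_j = sum_{i<j, k} (∂g_{ij}/∂x_k) dx_k ∧ dx_i ∧ dx_j.
Expand each term, using dx_k ∧ dx_i ∧ dx_j = sgn(permutation) dx_{(a)} ∧ dx_{(b)} ∧ dx_{(c)} with (a < b < c) sorted:
  d(w*x - 3*w - 2*z^2) includes (∂/∂w)(w*x - 3*w - 2*z^2) dw = (x - 3) dw, which multiplied by dx ∧ dz gives (x - 3) dx ∧ dz ∧ dw
  d(y*(-w + y - 3)) includes (∂/∂y)(y*(-w + y - 3)) dy = (-w + 2*y - 3) dy, which multiplied by dx ∧ dw gives (w - 2*y + 3) dx ∧ dy ∧ dw
  d(w*x + w*z + 2*y*z) includes (∂/∂x)(w*x + w*z + 2*y*z) dx = (w) dx, which multiplied by dz ∧ dw gives (w) dx ∧ dz ∧ dw
  d(w*x + w*z + 2*y*z) includes (∂/∂y)(w*x + w*z + 2*y*z) dy = (2*z) dy, which multiplied by dz ∧ dw gives (2*z) dy ∧ dz ∧ dw
Collecting like 3-forms: d(omega) = (w + x - 3) dx ∧ dz ∧ dw + (w - 2*y + 3) dx ∧ dy ∧ dw + (2*z) dy ∧ dz ∧ dw.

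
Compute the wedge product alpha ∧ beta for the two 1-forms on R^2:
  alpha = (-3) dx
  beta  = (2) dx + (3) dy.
alpha ∧ beta = (-9) dx ∧ dy

Distribute the wedge, using dx_i ∧ dx_j = -dx_j ∧ dx_i and dx_i ∧ dx_i = 0. For each pair (i, j) with i < j, the coefficient of dx_i ∧ dx_j in alpha ∧ beta is (alpha_i * beta_j - alpha_j * beta_i). Collecting: alpha ∧ beta = (-9) dx ∧ dy.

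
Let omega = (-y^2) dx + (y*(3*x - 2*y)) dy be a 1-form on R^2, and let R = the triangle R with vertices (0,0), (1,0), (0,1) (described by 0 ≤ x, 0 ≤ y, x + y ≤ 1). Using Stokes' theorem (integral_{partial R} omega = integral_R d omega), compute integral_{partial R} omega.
integral_(partial R) omega = 5/6

Stokes: integral_partial_R omega = integral_R d omega with d omega = (∂Q/∂x - ∂P/∂y) dx ∧ dy.
  ∂Q/∂x = 3*y
  ∂P/∂y = -2*y
  integrand = ∂Q/∂x - ∂P/∂y = 5*y.
Integrating over R: integral_0^1 integral_0^{1-x} (5*y) dy dx = 5/6.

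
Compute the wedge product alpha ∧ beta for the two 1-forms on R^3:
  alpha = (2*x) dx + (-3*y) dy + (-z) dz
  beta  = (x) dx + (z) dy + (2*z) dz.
alpha ∧ beta = (x*(3*y + 2*z)) dx ∧ dy + (5*x*z) dx ∧ dz + (z*(-6*y + z)) dy ∧ dz

Distribute the wedge, using dx_i ∧ dx_j = -dx_j ∧ dx_i and dx_i ∧ dx_i = 0. For each pair (i, j) with i < j, the coefficient of dx_i ∧ dx_j in alpha ∧ beta is (alpha_i * beta_j - alpha_j * beta_i). Collecting: alpha ∧ beta = (x*(3*y + 2*z)) dx ∧ dy + (5*x*z) dx ∧ dz + (z*(-6*y + z)) dy ∧ dz.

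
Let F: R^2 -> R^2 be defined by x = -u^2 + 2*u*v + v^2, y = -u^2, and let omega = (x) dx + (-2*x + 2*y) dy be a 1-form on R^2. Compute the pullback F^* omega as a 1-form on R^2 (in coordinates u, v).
F^* omega = (2*u^3 + 2*u^2*v + 6*u*v^2 + 2*v^3) du + (-2*u^3 + 2*u^2*v + 6*u*v^2 + 2*v^3) dv

Using F^*(f dg) = (f ∘ F) d(g ∘ F), substitute each coordinate x_i by F_i(u, v) in f_i, and replace dx_i by d F_i = (∂F_i/∂u) du + (∂F_i/∂v) dv.
  For the x component: f_1(F) = -u^2 + 2*u*v + v^2; d F_1 = (-2*u + 2*v) du + (2*u + 2*v) dv
  For the y component: f_2(F) = 2*v*(-2*u - v); d F_2 = (-2*u) du + (0) dv
Combining and collecting du, dv coefficients:
  coeff of du: 2*u^3 + 2*u^2*v + 6*u*v^2 + 2*v^3
  coeff of dv: -2*u^3 + 2*u^2*v + 6*u*v^2 + 2*v^3
F^* omega = (2*u^3 + 2*u^2*v + 6*u*v^2 + 2*v^3) du + (-2*u^3 + 2*u^2*v + 6*u*v^2 + 2*v^3) dv.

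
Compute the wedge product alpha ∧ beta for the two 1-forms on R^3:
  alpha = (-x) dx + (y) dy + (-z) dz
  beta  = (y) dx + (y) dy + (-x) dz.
alpha ∧ beta = (-y*(x + y)) dx ∧ dy + (x^2 + y*z) dx ∧ dz + (y*(-x + z)) dy ∧ dz

Distribute the wedge, using dx_i ∧ dx_j = -dx_j ∧ dx_i and dx_i ∧ dx_i = 0. For each pair (i, j) with i < j, the coefficient of dx_i ∧ dx_j in alpha ∧ beta is (alpha_i * beta_j - alpha_j * beta_i). Collecting: alpha ∧ beta = (-y*(x + y)) dx ∧ dy + (x^2 + y*z) dx ∧ dz + (y*(-x + z)) dy ∧ dz.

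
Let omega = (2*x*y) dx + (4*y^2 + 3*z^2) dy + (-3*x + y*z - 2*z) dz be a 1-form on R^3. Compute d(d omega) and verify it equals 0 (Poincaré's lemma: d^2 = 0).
d(d omega) = 0

Step 1: d omega = sum_{i<j} (∂f_j/∂x_i - ∂f_i/∂x_j) dx_i ∧ dx_j:
  coeff of dx ∧ dy: -2*x
  coeff of dx ∧ dz: -3
  coeff of dy ∧ dz: -5*z
Step 2: Apply d again to each 2-form coefficient. The only possible 3-form in R^3 is dx ∧ dy ∧ dz, with coefficient
  ∂(coeff of dy∧dz)/∂x - ∂(coeff of dx∧dz)/∂y + ∂(coeff of dx∧dy)/∂z
  = ∂/∂x (-5*z) - ∂/∂y (-3) + ∂/∂z (-2*x).
Each of these terms simplifies to sums of mixed partials that cancel in pairs. The result is 0 (by equality of mixed partials for smooth functions — Schwarz / Clairaut).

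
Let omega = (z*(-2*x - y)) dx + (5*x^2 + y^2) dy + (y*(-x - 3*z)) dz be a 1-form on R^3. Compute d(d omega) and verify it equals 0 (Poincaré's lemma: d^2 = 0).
d(d omega) = 0

Step 1: d omega = sum_{i<j} (∂f_j/∂x_i - ∂f_i/∂x_j) dx_i ∧ dx_j:
  coeff of dx ∧ dy: 10*x + z
  coeff of dx ∧ dz: 2*x
  coeff of dy ∧ dz: -x - 3*z
Step 2: Apply d again to each 2-form coefficient. The only possible 3-form in R^3 is dx ∧ dy ∧ dz, with coefficient
  ∂(coeff of dy∧dz)/∂x - ∂(coeff of dx∧dz)/∂y + ∂(coeff of dx∧dy)/∂z
  = ∂/∂x (-x - 3*z) - ∂/∂y (2*x) + ∂/∂z (10*x + z).
Each of these terms simplifies to sums of mixed partials that cancel in pairs. The result is 0 (by equality of mixed partials for smooth functions — Schwarz / Clairaut).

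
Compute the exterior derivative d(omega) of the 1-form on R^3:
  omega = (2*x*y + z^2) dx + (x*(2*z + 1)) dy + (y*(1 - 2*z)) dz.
d(omega) = (-2*x + 2*z + 1) dx ∧ dy + (-2*z) dx ∧ dz + (-2*x - 2*z + 1) dy ∧ dz

For a 1-form omega = sum_i f_i dx_i, the exterior derivative is
  d(omega) = sum_{i < j} (∂f_j/∂x_i - ∂f_i/∂x_j) dx_i ∧ dx_j.
  coefficient of dx ∧ dy: ∂f_2/∂x - ∂f_1/∂y = ∂(x*(2*z + 1))/∂x - ∂(2*x*y + z^2)/∂y = -2*x + 2*z + 1
  coefficient of dx ∧ dz: ∂f_3/∂x - ∂f_1/∂z = ∂(y*(1 - 2*z))/∂x - ∂(2*x*y + z^2)/∂z = -2*z
  coefficient of dy ∧ dz: ∂f_3/∂y - ∂f_2/∂z = ∂(y*(1 - 2*z))/∂y - ∂(x*(2*z + 1))/∂z = -2*x - 2*z + 1
Assembling: d(omega) = (-2*x + 2*z + 1) dx ∧ dy + (-2*z) dx ∧ dz + (-2*x - 2*z + 1) dy ∧ dz.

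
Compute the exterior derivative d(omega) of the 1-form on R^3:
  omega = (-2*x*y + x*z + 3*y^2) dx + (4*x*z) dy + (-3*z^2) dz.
d(omega) = (2*x - 6*y + 4*z) dx ∧ dy + (-x) dx ∧ dz + (-4*x) dy ∧ dz

For a 1-form omega = sum_i f_i dx_i, the exterior derivative is
  d(omega) = sum_{i < j} (∂f_j/∂x_i - ∂f_i/∂x_j) dx_i ∧ dx_j.
  coefficient of dx ∧ dy: ∂f_2/∂x - ∂f_1/∂y = ∂(4*x*z)/∂x - ∂(-2*x*y + x*z + 3*y^2)/∂y = 2*x - 6*y + 4*z
  coefficient of dx ∧ dz: ∂f_3/∂x - ∂f_1/∂z = ∂(-3*z^2)/∂x - ∂(-2*x*y + x*z + 3*y^2)/∂z = -x
  coefficient of dy ∧ dz: ∂f_3/∂y - ∂f_2/∂z = ∂(-3*z^2)/∂y - ∂(4*x*z)/∂z = -4*x
Assembling: d(omega) = (2*x - 6*y + 4*z) dx ∧ dy + (-x) dx ∧ dz + (-4*x) dy ∧ dz.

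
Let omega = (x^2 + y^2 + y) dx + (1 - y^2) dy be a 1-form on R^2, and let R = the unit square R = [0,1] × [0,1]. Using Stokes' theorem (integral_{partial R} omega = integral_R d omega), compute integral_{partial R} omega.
integral_(partial R) omega = -2

Stokes: integral_partial_R omega = integral_R d omega with d omega = (∂Q/∂x - ∂P/∂y) dx ∧ dy.
  ∂Q/∂x = 0
  ∂P/∂y = 2*y + 1
  integrand = ∂Q/∂x - ∂P/∂y = -2*y - 1.
Integrating over R: integral_0^1 integral_0^1 (-2*y - 1) dx dy = -2.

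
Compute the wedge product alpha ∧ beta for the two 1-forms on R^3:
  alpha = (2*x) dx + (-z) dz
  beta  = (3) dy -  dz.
alpha ∧ beta = (6*x) dx ∧ dy + (-2*x) dx ∧ dz + (3*z) dy ∧ dz

Distribute the wedge, using dx_i ∧ dx_j = -dx_j ∧ dx_i and dx_i ∧ dx_i = 0. For each pair (i, j) with i < j, the coefficient of dx_i ∧ dx_j in alpha ∧ beta is (alpha_i * beta_j - alpha_j * beta_i). Collecting: alpha ∧ beta = (6*x) dx ∧ dy + (-2*x) dx ∧ dz + (3*z) dy ∧ dz.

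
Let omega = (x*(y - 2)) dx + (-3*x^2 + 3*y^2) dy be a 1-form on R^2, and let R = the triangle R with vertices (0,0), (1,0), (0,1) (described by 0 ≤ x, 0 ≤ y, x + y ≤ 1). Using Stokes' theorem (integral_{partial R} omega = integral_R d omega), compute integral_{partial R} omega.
integral_(partial R) omega = -7/6

Stokes: integral_partial_R omega = integral_R d omega with d omega = (∂Q/∂x - ∂P/∂y) dx ∧ dy.
  ∂Q/∂x = -6*x
  ∂P/∂y = x
  integrand = ∂Q/∂x - ∂P/∂y = -7*x.
Integrating over R: integral_0^1 integral_0^{1-x} (-7*x) dy dx = -7/6.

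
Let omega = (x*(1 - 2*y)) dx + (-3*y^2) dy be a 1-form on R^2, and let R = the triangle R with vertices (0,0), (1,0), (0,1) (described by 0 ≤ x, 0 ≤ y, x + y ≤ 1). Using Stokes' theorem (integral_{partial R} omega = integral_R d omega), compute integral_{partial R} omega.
integral_(partial R) omega = 1/3

Stokes: integral_partial_R omega = integral_R d omega with d omega = (∂Q/∂x - ∂P/∂y) dx ∧ dy.
  ∂Q/∂x = 0
  ∂P/∂y = -2*x
  integrand = ∂Q/∂x - ∂P/∂y = 2*x.
Integrating over R: integral_0^1 integral_0^{1-x} (2*x) dy dx = 1/3.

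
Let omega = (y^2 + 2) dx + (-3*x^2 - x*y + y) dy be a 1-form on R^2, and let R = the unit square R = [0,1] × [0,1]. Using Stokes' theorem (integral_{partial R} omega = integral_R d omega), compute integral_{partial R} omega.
integral_(partial R) omega = -9/2

Stokes: integral_partial_R omega = integral_R d omega with d omega = (∂Q/∂x - ∂P/∂y) dx ∧ dy.
  ∂Q/∂x = -6*x - y
  ∂P/∂y = 2*y
  integrand = ∂Q/∂x - ∂P/∂y = -6*x - 3*y.
Integrating over R: integral_0^1 integral_0^1 (-6*x - 3*y) dx dy = -9/2.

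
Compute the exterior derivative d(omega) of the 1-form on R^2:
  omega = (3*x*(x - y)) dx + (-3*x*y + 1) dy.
d(omega) = (3*x - 3*y) dx ∧ dy

For a 1-form omega = sum_i f_i dx_i, the exterior derivative is
  d(omega) = sum_{i < j} (∂f_j/∂x_i - ∂f_i/∂x_j) dx_i ∧ dx_j.
  coefficient of dx ∧ dy: ∂f_2/∂x - ∂f_1/∂y = ∂(-3*x*y + 1)/∂x - ∂(3*x*(x - y))/∂y = 3*x - 3*y
Assembling: d(omega) = (3*x - 3*y) dx ∧ dy.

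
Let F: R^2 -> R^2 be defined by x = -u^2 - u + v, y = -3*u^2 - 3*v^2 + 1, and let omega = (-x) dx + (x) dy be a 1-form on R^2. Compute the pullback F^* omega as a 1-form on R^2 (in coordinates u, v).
F^* omega = (4*u^3 + 3*u^2 - 4*u*v - u + v) du + (6*u^2*v + u^2 + 6*u*v + u - 6*v^2 - v) dv

Using F^*(f dg) = (f ∘ F) d(g ∘ F), substitute each coordinate x_i by F_i(u, v) in f_i, and replace dx_i by d F_i = (∂F_i/∂u) du + (∂F_i/∂v) dv.
  For the x component: f_1(F) = u^2 + u - v; d F_1 = (-2*u - 1) du + (1) dv
  For the y component: f_2(F) = -u^2 - u + v; d F_2 = (-6*u) du + (-6*v) dv
Combining and collecting du, dv coefficients:
  coeff of du: 4*u^3 + 3*u^2 - 4*u*v - u + v
  coeff of dv: 6*u^2*v + u^2 + 6*u*v + u - 6*v^2 - v
F^* omega = (4*u^3 + 3*u^2 - 4*u*v - u + v) du + (6*u^2*v + u^2 + 6*u*v + u - 6*v^2 - v) dv.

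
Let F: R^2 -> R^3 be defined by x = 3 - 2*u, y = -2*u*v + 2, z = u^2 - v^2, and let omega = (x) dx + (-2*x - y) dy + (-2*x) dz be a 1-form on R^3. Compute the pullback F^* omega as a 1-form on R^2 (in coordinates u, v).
F^* omega = (8*u^2 - 4*u*v^2 - 8*u*v - 8*u + 16*v - 6) du + (-4*u^2*v - 8*u^2 - 8*u*v + 16*u + 12*v) dv

Using F^*(f dg) = (f ∘ F) d(g ∘ F), substitute each coordinate x_i by F_i(u, v) in f_i, and replace dx_i by d F_i = (∂F_i/∂u) du + (∂F_i/∂v) dv.
  For the x component: f_1(F) = 3 - 2*u; d F_1 = (-2) du + (0) dv
  For the y component: f_2(F) = 2*u*v + 4*u - 8; d F_2 = (-2*v) du + (-2*u) dv
  For the z component: f_3(F) = 4*u - 6; d F_3 = (2*u) du + (-2*v) dv
Combining and collecting du, dv coefficients:
  coeff of du: 8*u^2 - 4*u*v^2 - 8*u*v - 8*u + 16*v - 6
  coeff of dv: -4*u^2*v - 8*u^2 - 8*u*v + 16*u + 12*v
F^* omega = (8*u^2 - 4*u*v^2 - 8*u*v - 8*u + 16*v - 6) du + (-4*u^2*v - 8*u^2 - 8*u*v + 16*u + 12*v) dv.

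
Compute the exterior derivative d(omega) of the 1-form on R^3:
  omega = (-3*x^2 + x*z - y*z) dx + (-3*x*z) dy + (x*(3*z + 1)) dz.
d(omega) = (-2*z) dx ∧ dy + (-x + y + 3*z + 1) dx ∧ dz + (3*x) dy ∧ dz

For a 1-form omega = sum_i f_i dx_i, the exterior derivative is
  d(omega) = sum_{i < j} (∂f_j/∂x_i - ∂f_i/∂x_j) dx_i ∧ dx_j.
  coefficient of dx ∧ dy: ∂f_2/∂x - ∂f_1/∂y = ∂(-3*x*z)/∂x - ∂(-3*x^2 + x*z - y*z)/∂y = -2*z
  coefficient of dx ∧ dz: ∂f_3/∂x - ∂f_1/∂z = ∂(x*(3*z + 1))/∂x - ∂(-3*x^2 + x*z - y*z)/∂z = -x + y + 3*z + 1
  coefficient of dy ∧ dz: ∂f_3/∂y - ∂f_2/∂z = ∂(x*(3*z + 1))/∂y - ∂(-3*x*z)/∂z = 3*x
Assembling: d(omega) = (-2*z) dx ∧ dy + (-x + y + 3*z + 1) dx ∧ dz + (3*x) dy ∧ dz.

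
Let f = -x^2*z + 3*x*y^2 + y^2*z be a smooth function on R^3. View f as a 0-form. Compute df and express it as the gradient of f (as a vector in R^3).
df = (-2*x*z + 3*y^2) dx + (2*y*(3*x + z)) dy + (-x^2 + y^2) dz; grad f = (-2*x*z + 3*y^2, 2*y*(3*x + z), -x^2 + y^2)

For a 0-form f, d f = (∂f/∂x) dx + (∂f/∂y) dy + (∂f/∂z) dz. The components of the vector representation are exactly the entries of grad f in Cartesian coordinates:
  ∂f/∂x = -2*x*z + 3*y^2
  ∂f/∂y = 2*y*(3*x + z)
  ∂f/∂z = -x^2 + y^2.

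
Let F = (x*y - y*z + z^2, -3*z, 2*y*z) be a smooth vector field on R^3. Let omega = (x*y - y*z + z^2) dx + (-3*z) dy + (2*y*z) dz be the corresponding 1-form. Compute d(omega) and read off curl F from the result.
d(omega) = (2*z + 3) dy ∧ dz + (-y + 2*z) dz ∧ dx + (-x + z) dx ∧ dy; curl F = (2*z + 3, -y + 2*z, -x + z)

d omega = sum_{i<j} (∂f_j/∂x_i - ∂f_i/∂x_j) dx_i ∧ dx_j. Under the identification (dy ∧ dz, dz ∧ dx, dx ∧ dy) ↔ (e_x, e_y, e_z), the coefficients are exactly the components of curl F. Compute:
  ∂R/∂y - ∂Q/∂z = (2*z) - (-3) = 2*z + 3
  ∂P/∂z - ∂R/∂x = (-y + 2*z) - (0) = -y + 2*z
  ∂Q/∂x - ∂P/∂y = (0) - (x - z) = -x + z.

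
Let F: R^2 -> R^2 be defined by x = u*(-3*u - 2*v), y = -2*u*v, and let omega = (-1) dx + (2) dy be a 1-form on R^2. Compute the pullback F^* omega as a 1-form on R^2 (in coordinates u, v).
F^* omega = (6*u - 2*v) du + (-2*u) dv

Using F^*(f dg) = (f ∘ F) d(g ∘ F), substitute each coordinate x_i by F_i(u, v) in f_i, and replace dx_i by d F_i = (∂F_i/∂u) du + (∂F_i/∂v) dv.
  For the x component: f_1(F) = -1; d F_1 = (-6*u - 2*v) du + (-2*u) dv
  For the y component: f_2(F) = 2; d F_2 = (-2*v) du + (-2*u) dv
Combining and collecting du, dv coefficients:
  coeff of du: 6*u - 2*v
  coeff of dv: -2*u
F^* omega = (6*u - 2*v) du + (-2*u) dv.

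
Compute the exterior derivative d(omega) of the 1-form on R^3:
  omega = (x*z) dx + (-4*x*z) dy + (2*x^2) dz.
d(omega) = (-4*z) dx ∧ dy + (3*x) dx ∧ dz + (4*x) dy ∧ dz

For a 1-form omega = sum_i f_i dx_i, the exterior derivative is
  d(omega) = sum_{i < j} (∂f_j/∂x_i - ∂f_i/∂x_j) dx_i ∧ dx_j.
  coefficient of dx ∧ dy: ∂f_2/∂x - ∂f_1/∂y = ∂(-4*x*z)/∂x - ∂(x*z)/∂y = -4*z
  coefficient of dx ∧ dz: ∂f_3/∂x - ∂f_1/∂z = ∂(2*x^2)/∂x - ∂(x*z)/∂z = 3*x
  coefficient of dy ∧ dz: ∂f_3/∂y - ∂f_2/∂z = ∂(2*x^2)/∂y - ∂(-4*x*z)/∂z = 4*x
Assembling: d(omega) = (-4*z) dx ∧ dy + (3*x) dx ∧ dz + (4*x) dy ∧ dz.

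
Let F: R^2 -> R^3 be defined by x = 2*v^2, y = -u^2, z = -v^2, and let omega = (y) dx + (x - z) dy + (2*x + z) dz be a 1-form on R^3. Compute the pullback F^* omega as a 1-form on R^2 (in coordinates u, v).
F^* omega = (-6*u*v^2) du + (-4*u^2*v - 6*v^3) dv

Using F^*(f dg) = (f ∘ F) d(g ∘ F), substitute each coordinate x_i by F_i(u, v) in f_i, and replace dx_i by d F_i = (∂F_i/∂u) du + (∂F_i/∂v) dv.
  For the x component: f_1(F) = -u^2; d F_1 = (0) du + (4*v) dv
  For the y component: f_2(F) = 3*v^2; d F_2 = (-2*u) du + (0) dv
  For the z component: f_3(F) = 3*v^2; d F_3 = (0) du + (-2*v) dv
Combining and collecting du, dv coefficients:
  coeff of du: -6*u*v^2
  coeff of dv: -4*u^2*v - 6*v^3
F^* omega = (-6*u*v^2) du + (-4*u^2*v - 6*v^3) dv.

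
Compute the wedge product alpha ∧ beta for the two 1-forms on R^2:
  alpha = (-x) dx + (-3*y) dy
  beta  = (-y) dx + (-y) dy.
alpha ∧ beta = (y*(x - 3*y)) dx ∧ dy

Distribute the wedge, using dx_i ∧ dx_j = -dx_j ∧ dx_i and dx_i ∧ dx_i = 0. For each pair (i, j) with i < j, the coefficient of dx_i ∧ dx_j in alpha ∧ beta is (alpha_i * beta_j - alpha_j * beta_i). Collecting: alpha ∧ beta = (y*(x - 3*y)) dx ∧ dy.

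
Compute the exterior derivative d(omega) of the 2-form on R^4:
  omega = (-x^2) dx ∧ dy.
d(omega) = 0

For a 2-form omega = sum_{i<j} g_{ij} dx_i ∧ dx_j, the exterior derivative is
  d(omega) = sum_{i<j} d(g_{ij}) ∧ dx_i ∧ dx_j = sum_{i<j, k} (∂g_{ij}/∂x_k) dx_k ∧ dx_i ∧ dx_j.
Expand each term, using dx_k ∧ dx_i ∧ dx_j = sgn(permutation) dx_{(a)} ∧ dx_{(b)} ∧ dx_{(c)} with (a < b < c) sorted:

Collecting like 3-forms: d(omega) = 0.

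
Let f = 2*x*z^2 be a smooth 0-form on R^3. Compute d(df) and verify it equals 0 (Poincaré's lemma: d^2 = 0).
d(df) = 0

Step 1: df = sum_i (∂f/∂x_i) dx_i = (2*z^2) dx + (0) dy + (4*x*z) dz.
Step 2: Apply d again. Using the 1-form formula, the coefficient of dx ∧ dy in d(df) is ∂^2 f/∂x ∂y - ∂^2 f/∂y ∂x = (0) - (0) = 0 (equality of mixed partials for smooth f).
Similarly for dx ∧ dz and dy ∧ dz — all coefficients vanish. So d(df) = 0.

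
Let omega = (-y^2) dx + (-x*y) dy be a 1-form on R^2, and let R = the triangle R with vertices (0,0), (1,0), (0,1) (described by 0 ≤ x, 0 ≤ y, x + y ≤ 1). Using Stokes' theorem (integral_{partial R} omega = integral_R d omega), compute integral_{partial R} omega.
integral_(partial R) omega = 1/6

Stokes: integral_partial_R omega = integral_R d omega with d omega = (∂Q/∂x - ∂P/∂y) dx ∧ dy.
  ∂Q/∂x = -y
  ∂P/∂y = -2*y
  integrand = ∂Q/∂x - ∂P/∂y = y.
Integrating over R: integral_0^1 integral_0^{1-x} (y) dy dx = 1/6.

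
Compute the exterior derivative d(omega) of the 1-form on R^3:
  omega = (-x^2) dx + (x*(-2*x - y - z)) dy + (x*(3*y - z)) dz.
d(omega) = (-4*x - y - z) dx ∧ dy + (3*y - z) dx ∧ dz + (4*x) dy ∧ dz

For a 1-form omega = sum_i f_i dx_i, the exterior derivative is
  d(omega) = sum_{i < j} (∂f_j/∂x_i - ∂f_i/∂x_j) dx_i ∧ dx_j.
  coefficient of dx ∧ dy: ∂f_2/∂x - ∂f_1/∂y = ∂(x*(-2*x - y - z))/∂x - ∂(-x^2)/∂y = -4*x - y - z
  coefficient of dx ∧ dz: ∂f_3/∂x - ∂f_1/∂z = ∂(x*(3*y - z))/∂x - ∂(-x^2)/∂z = 3*y - z
  coefficient of dy ∧ dz: ∂f_3/∂y - ∂f_2/∂z = ∂(x*(3*y - z))/∂y - ∂(x*(-2*x - y - z))/∂z = 4*x
Assembling: d(omega) = (-4*x - y - z) dx ∧ dy + (3*y - z) dx ∧ dz + (4*x) dy ∧ dz.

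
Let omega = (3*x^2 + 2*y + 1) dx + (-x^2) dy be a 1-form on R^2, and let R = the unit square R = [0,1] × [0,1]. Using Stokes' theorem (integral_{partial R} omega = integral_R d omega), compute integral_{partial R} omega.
integral_(partial R) omega = -3

Stokes: integral_partial_R omega = integral_R d omega with d omega = (∂Q/∂x - ∂P/∂y) dx ∧ dy.
  ∂Q/∂x = -2*x
  ∂P/∂y = 2
  integrand = ∂Q/∂x - ∂P/∂y = -2*x - 2.
Integrating over R: integral_0^1 integral_0^1 (-2*x - 2) dx dy = -3.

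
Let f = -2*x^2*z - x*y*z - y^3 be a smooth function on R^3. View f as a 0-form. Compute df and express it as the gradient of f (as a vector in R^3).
df = (z*(-4*x - y)) dx + (-x*z - 3*y^2) dy + (x*(-2*x - y)) dz; grad f = (z*(-4*x - y), -x*z - 3*y^2, x*(-2*x - y))

For a 0-form f, d f = (∂f/∂x) dx + (∂f/∂y) dy + (∂f/∂z) dz. The components of the vector representation are exactly the entries of grad f in Cartesian coordinates:
  ∂f/∂x = z*(-4*x - y)
  ∂f/∂y = -x*z - 3*y^2
  ∂f/∂z = x*(-2*x - y).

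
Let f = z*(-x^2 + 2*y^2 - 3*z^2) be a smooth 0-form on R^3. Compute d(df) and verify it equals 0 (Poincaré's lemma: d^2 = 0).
d(df) = 0

Step 1: df = sum_i (∂f/∂x_i) dx_i = (-2*x*z) dx + (4*y*z) dy + (-x^2 + 2*y^2 - 9*z^2) dz.
Step 2: Apply d again. Using the 1-form formula, the coefficient of dx ∧ dy in d(df) is ∂^2 f/∂x ∂y - ∂^2 f/∂y ∂x = (0) - (0) = 0 (equality of mixed partials for smooth f).
Similarly for dx ∧ dz and dy ∧ dz — all coefficients vanish. So d(df) = 0.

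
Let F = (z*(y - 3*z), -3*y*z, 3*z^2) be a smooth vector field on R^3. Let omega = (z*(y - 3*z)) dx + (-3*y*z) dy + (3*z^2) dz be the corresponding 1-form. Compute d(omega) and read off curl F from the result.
d(omega) = (3*y) dy ∧ dz + (y - 6*z) dz ∧ dx + (-z) dx ∧ dy; curl F = (3*y, y - 6*z, -z)

d omega = sum_{i<j} (∂f_j/∂x_i - ∂f_i/∂x_j) dx_i ∧ dx_j. Under the identification (dy ∧ dz, dz ∧ dx, dx ∧ dy) ↔ (e_x, e_y, e_z), the coefficients are exactly the components of curl F. Compute:
  ∂R/∂y - ∂Q/∂z = (0) - (-3*y) = 3*y
  ∂P/∂z - ∂R/∂x = (y - 6*z) - (0) = y - 6*z
  ∂Q/∂x - ∂P/∂y = (0) - (z) = -z.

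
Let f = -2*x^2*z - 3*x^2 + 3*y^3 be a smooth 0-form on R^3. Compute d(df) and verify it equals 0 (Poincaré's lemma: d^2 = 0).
d(df) = 0

Step 1: df = sum_i (∂f/∂x_i) dx_i = (2*x*(-2*z - 3)) dx + (9*y^2) dy + (-2*x^2) dz.
Step 2: Apply d again. Using the 1-form formula, the coefficient of dx ∧ dy in d(df) is ∂^2 f/∂x ∂y - ∂^2 f/∂y ∂x = (0) - (0) = 0 (equality of mixed partials for smooth f).
Similarly for dx ∧ dz and dy ∧ dz — all coefficients vanish. So d(df) = 0.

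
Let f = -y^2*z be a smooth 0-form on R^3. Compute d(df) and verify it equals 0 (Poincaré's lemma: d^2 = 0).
d(df) = 0

Step 1: df = sum_i (∂f/∂x_i) dx_i = (0) dx + (-2*y*z) dy + (-y^2) dz.
Step 2: Apply d again. Using the 1-form formula, the coefficient of dx ∧ dy in d(df) is ∂^2 f/∂x ∂y - ∂^2 f/∂y ∂x = (0) - (0) = 0 (equality of mixed partials for smooth f).
Similarly for dx ∧ dz and dy ∧ dz — all coefficients vanish. So d(df) = 0.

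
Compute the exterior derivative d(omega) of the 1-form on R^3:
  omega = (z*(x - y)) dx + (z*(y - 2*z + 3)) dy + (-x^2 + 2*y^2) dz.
d(omega) = (z) dx ∧ dy + (-3*x + y) dx ∧ dz + (3*y + 4*z - 3) dy ∧ dz

For a 1-form omega = sum_i f_i dx_i, the exterior derivative is
  d(omega) = sum_{i < j} (∂f_j/∂x_i - ∂f_i/∂x_j) dx_i ∧ dx_j.
  coefficient of dx ∧ dy: ∂f_2/∂x - ∂f_1/∂y = ∂(z*(y - 2*z + 3))/∂x - ∂(z*(x - y))/∂y = z
  coefficient of dx ∧ dz: ∂f_3/∂x - ∂f_1/∂z = ∂(-x^2 + 2*y^2)/∂x - ∂(z*(x - y))/∂z = -3*x + y
  coefficient of dy ∧ dz: ∂f_3/∂y - ∂f_2/∂z = ∂(-x^2 + 2*y^2)/∂y - ∂(z*(y - 2*z + 3))/∂z = 3*y + 4*z - 3
Assembling: d(omega) = (z) dx ∧ dy + (-3*x + y) dx ∧ dz + (3*y + 4*z - 3) dy ∧ dz.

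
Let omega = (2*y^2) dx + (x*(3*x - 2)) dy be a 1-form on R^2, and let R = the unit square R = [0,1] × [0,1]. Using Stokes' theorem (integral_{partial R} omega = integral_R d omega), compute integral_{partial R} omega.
integral_(partial R) omega = -1

Stokes: integral_partial_R omega = integral_R d omega with d omega = (∂Q/∂x - ∂P/∂y) dx ∧ dy.
  ∂Q/∂x = 6*x - 2
  ∂P/∂y = 4*y
  integrand = ∂Q/∂x - ∂P/∂y = 6*x - 4*y - 2.
Integrating over R: integral_0^1 integral_0^1 (6*x - 4*y - 2) dx dy = -1.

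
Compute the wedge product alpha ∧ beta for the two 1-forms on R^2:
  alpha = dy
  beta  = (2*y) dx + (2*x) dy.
alpha ∧ beta = (-2*y) dx ∧ dy

Distribute the wedge, using dx_i ∧ dx_j = -dx_j ∧ dx_i and dx_i ∧ dx_i = 0. For each pair (i, j) with i < j, the coefficient of dx_i ∧ dx_j in alpha ∧ beta is (alpha_i * beta_j - alpha_j * beta_i). Collecting: alpha ∧ beta = (-2*y) dx ∧ dy.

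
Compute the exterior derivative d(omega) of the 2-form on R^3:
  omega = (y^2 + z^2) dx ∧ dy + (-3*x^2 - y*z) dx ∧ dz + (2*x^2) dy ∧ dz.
d(omega) = (4*x + 3*z) dx ∧ dy ∧ dz

For a 2-form omega = sum_{i<j} g_{ij} dx_i ∧ dx_j, the exterior derivative is
  d(omega) = sum_{i<j} d(g_{ij}) ∧ dx_i ∧ dx_j = sum_{i<j, k} (∂g_{ij}/∂x_k) dx_k ∧ dx_i ∧ dx_j.
Expand each term, using dx_k ∧ dx_i ∧ dx_j = sgn(permutation) dx_{(a)} ∧ dx_{(b)} ∧ dx_{(c)} with (a < b < c) sorted:
  d(y^2 + z^2) includes (∂/∂z)(y^2 + z^2) dz = (2*z) dz, which multiplied by dx ∧ dy gives (2*z) dx ∧ dy ∧ dz
  d(-3*x^2 - y*z) includes (∂/∂y)(-3*x^2 - y*z) dy = (-z) dy, which multiplied by dx ∧ dz gives (z) dx ∧ dy ∧ dz
  d(2*x^2) includes (∂/∂x)(2*x^2) dx = (4*x) dx, which multiplied by dy ∧ dz gives (4*x) dx ∧ dy ∧ dz
Collecting like 3-forms: d(omega) = (4*x + 3*z) dx ∧ dy ∧ dz.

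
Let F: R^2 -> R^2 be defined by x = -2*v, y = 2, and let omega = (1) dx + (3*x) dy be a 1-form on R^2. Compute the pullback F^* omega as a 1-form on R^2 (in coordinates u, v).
F^* omega = (-2) dv

Using F^*(f dg) = (f ∘ F) d(g ∘ F), substitute each coordinate x_i by F_i(u, v) in f_i, and replace dx_i by d F_i = (∂F_i/∂u) du + (∂F_i/∂v) dv.
  For the x component: f_1(F) = 1; d F_1 = (0) du + (-2) dv
  For the y component: f_2(F) = -6*v; d F_2 = (0) du + (0) dv
Combining and collecting du, dv coefficients:
  coeff of du: 0
  coeff of dv: -2
F^* omega = (-2) dv.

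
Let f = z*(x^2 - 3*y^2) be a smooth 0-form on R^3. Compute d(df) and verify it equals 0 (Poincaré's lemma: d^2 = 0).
d(df) = 0

Step 1: df = sum_i (∂f/∂x_i) dx_i = (2*x*z) dx + (-6*y*z) dy + (x^2 - 3*y^2) dz.
Step 2: Apply d again. Using the 1-form formula, the coefficient of dx ∧ dy in d(df) is ∂^2 f/∂x ∂y - ∂^2 f/∂y ∂x = (0) - (0) = 0 (equality of mixed partials for smooth f).
Similarly for dx ∧ dz and dy ∧ dz — all coefficients vanish. So d(df) = 0.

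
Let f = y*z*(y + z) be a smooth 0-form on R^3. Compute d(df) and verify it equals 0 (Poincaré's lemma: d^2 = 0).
d(df) = 0

Step 1: df = sum_i (∂f/∂x_i) dx_i = (0) dx + (z*(2*y + z)) dy + (y*(y + 2*z)) dz.
Step 2: Apply d again. Using the 1-form formula, the coefficient of dx ∧ dy in d(df) is ∂^2 f/∂x ∂y - ∂^2 f/∂y ∂x = (0) - (0) = 0 (equality of mixed partials for smooth f).
Similarly for dx ∧ dz and dy ∧ dz — all coefficients vanish. So d(df) = 0.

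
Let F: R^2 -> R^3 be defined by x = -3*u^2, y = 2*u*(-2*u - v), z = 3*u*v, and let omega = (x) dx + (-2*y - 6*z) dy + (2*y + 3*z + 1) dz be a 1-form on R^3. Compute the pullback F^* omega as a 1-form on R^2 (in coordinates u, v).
F^* omega = (-46*u^3 + 72*u^2*v + 43*u*v^2 + 3*v) du + (u*(-40*u^2 + 43*u*v + 3)) dv

Using F^*(f dg) = (f ∘ F) d(g ∘ F), substitute each coordinate x_i by F_i(u, v) in f_i, and replace dx_i by d F_i = (∂F_i/∂u) du + (∂F_i/∂v) dv.
  For the x component: f_1(F) = -3*u^2; d F_1 = (-6*u) du + (0) dv
  For the y component: f_2(F) = 2*u*(4*u - 7*v); d F_2 = (-8*u - 2*v) du + (-2*u) dv
  For the z component: f_3(F) = -8*u^2 + 5*u*v + 1; d F_3 = (3*v) du + (3*u) dv
Combining and collecting du, dv coefficients:
  coeff of du: -46*u^3 + 72*u^2*v + 43*u*v^2 + 3*v
  coeff of dv: u*(-40*u^2 + 43*u*v + 3)
F^* omega = (-46*u^3 + 72*u^2*v + 43*u*v^2 + 3*v) du + (u*(-40*u^2 + 43*u*v + 3)) dv.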